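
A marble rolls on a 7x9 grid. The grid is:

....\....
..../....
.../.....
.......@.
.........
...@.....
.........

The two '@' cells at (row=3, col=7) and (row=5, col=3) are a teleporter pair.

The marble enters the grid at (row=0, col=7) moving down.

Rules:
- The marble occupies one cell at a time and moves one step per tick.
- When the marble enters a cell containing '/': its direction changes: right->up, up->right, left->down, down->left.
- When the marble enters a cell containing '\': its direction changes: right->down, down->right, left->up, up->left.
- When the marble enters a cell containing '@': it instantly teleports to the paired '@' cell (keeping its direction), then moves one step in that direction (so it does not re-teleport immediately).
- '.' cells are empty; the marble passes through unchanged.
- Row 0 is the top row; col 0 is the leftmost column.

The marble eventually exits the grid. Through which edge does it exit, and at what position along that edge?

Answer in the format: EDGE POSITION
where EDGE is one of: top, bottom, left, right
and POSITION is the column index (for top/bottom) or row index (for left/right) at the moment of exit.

Step 1: enter (0,7), '.' pass, move down to (1,7)
Step 2: enter (1,7), '.' pass, move down to (2,7)
Step 3: enter (2,7), '.' pass, move down to (3,7)
Step 4: enter (3,7), '@' teleport (3,7)->(5,3), also enter (5,3), move down to (6,3)
Step 5: enter (6,3), '.' pass, move down to (7,3)
Step 6: at (7,3) — EXIT via bottom edge, pos 3

Answer: bottom 3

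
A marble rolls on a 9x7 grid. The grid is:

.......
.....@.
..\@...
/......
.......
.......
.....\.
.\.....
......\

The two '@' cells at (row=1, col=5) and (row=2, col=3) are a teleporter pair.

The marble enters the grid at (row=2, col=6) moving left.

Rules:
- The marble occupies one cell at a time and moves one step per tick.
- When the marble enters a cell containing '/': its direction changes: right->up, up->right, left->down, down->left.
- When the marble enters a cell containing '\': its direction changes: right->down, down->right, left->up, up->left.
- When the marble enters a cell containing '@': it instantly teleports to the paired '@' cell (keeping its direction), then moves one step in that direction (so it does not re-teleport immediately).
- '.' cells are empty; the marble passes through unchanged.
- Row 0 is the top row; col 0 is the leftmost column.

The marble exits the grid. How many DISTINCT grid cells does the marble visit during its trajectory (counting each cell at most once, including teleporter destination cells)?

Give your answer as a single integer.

Step 1: enter (2,6), '.' pass, move left to (2,5)
Step 2: enter (2,5), '.' pass, move left to (2,4)
Step 3: enter (2,4), '.' pass, move left to (2,3)
Step 4: enter (2,3), '@' teleport (2,3)->(1,5), also enter (1,5), move left to (1,4)
Step 5: enter (1,4), '.' pass, move left to (1,3)
Step 6: enter (1,3), '.' pass, move left to (1,2)
Step 7: enter (1,2), '.' pass, move left to (1,1)
Step 8: enter (1,1), '.' pass, move left to (1,0)
Step 9: enter (1,0), '.' pass, move left to (1,-1)
Step 10: at (1,-1) — EXIT via left edge, pos 1
Distinct cells visited: 10 (path length 10)

Answer: 10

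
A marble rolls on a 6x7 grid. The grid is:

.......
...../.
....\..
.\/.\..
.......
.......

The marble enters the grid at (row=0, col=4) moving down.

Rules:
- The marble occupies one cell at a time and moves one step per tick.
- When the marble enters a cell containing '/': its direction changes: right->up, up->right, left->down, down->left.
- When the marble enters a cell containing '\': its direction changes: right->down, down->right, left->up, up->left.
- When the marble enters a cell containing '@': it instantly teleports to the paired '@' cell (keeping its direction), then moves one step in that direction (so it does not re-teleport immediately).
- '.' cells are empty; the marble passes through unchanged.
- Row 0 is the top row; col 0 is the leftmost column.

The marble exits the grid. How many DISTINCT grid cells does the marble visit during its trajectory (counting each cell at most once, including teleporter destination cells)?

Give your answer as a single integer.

Step 1: enter (0,4), '.' pass, move down to (1,4)
Step 2: enter (1,4), '.' pass, move down to (2,4)
Step 3: enter (2,4), '\' deflects down->right, move right to (2,5)
Step 4: enter (2,5), '.' pass, move right to (2,6)
Step 5: enter (2,6), '.' pass, move right to (2,7)
Step 6: at (2,7) — EXIT via right edge, pos 2
Distinct cells visited: 5 (path length 5)

Answer: 5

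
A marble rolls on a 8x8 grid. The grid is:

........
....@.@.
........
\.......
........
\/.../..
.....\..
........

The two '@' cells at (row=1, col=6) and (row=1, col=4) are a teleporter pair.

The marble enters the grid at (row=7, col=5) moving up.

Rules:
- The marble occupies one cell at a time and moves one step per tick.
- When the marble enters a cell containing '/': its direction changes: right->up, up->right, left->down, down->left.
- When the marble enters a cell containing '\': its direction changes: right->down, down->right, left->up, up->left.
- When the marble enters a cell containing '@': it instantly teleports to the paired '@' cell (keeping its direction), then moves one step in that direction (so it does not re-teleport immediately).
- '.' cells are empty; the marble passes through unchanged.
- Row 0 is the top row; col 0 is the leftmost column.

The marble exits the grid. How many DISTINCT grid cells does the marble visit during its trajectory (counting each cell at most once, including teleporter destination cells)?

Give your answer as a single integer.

Answer: 7

Derivation:
Step 1: enter (7,5), '.' pass, move up to (6,5)
Step 2: enter (6,5), '\' deflects up->left, move left to (6,4)
Step 3: enter (6,4), '.' pass, move left to (6,3)
Step 4: enter (6,3), '.' pass, move left to (6,2)
Step 5: enter (6,2), '.' pass, move left to (6,1)
Step 6: enter (6,1), '.' pass, move left to (6,0)
Step 7: enter (6,0), '.' pass, move left to (6,-1)
Step 8: at (6,-1) — EXIT via left edge, pos 6
Distinct cells visited: 7 (path length 7)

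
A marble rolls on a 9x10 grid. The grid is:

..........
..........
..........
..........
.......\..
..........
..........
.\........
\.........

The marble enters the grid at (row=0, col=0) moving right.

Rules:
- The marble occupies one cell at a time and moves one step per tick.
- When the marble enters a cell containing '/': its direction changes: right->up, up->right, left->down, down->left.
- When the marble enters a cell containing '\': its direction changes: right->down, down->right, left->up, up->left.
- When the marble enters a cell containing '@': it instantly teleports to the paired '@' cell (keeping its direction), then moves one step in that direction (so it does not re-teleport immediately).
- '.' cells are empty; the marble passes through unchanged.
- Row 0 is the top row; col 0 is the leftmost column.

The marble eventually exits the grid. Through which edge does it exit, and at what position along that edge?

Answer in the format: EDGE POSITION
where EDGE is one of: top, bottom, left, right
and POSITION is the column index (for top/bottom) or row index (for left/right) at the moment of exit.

Step 1: enter (0,0), '.' pass, move right to (0,1)
Step 2: enter (0,1), '.' pass, move right to (0,2)
Step 3: enter (0,2), '.' pass, move right to (0,3)
Step 4: enter (0,3), '.' pass, move right to (0,4)
Step 5: enter (0,4), '.' pass, move right to (0,5)
Step 6: enter (0,5), '.' pass, move right to (0,6)
Step 7: enter (0,6), '.' pass, move right to (0,7)
Step 8: enter (0,7), '.' pass, move right to (0,8)
Step 9: enter (0,8), '.' pass, move right to (0,9)
Step 10: enter (0,9), '.' pass, move right to (0,10)
Step 11: at (0,10) — EXIT via right edge, pos 0

Answer: right 0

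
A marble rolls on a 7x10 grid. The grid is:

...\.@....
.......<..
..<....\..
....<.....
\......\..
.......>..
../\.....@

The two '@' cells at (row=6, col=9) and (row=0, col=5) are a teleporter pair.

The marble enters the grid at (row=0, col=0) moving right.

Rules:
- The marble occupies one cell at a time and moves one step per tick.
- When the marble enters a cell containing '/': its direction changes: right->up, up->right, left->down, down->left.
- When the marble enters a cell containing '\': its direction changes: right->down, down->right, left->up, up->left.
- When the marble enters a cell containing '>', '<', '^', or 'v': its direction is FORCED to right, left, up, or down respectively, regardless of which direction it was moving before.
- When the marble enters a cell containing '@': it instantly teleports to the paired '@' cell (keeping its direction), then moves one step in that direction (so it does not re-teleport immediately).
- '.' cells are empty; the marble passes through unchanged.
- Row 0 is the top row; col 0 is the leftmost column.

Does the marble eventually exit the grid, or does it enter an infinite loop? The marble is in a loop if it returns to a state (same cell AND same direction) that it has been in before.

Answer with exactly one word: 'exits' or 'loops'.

Step 1: enter (0,0), '.' pass, move right to (0,1)
Step 2: enter (0,1), '.' pass, move right to (0,2)
Step 3: enter (0,2), '.' pass, move right to (0,3)
Step 4: enter (0,3), '\' deflects right->down, move down to (1,3)
Step 5: enter (1,3), '.' pass, move down to (2,3)
Step 6: enter (2,3), '.' pass, move down to (3,3)
Step 7: enter (3,3), '.' pass, move down to (4,3)
Step 8: enter (4,3), '.' pass, move down to (5,3)
Step 9: enter (5,3), '.' pass, move down to (6,3)
Step 10: enter (6,3), '\' deflects down->right, move right to (6,4)
Step 11: enter (6,4), '.' pass, move right to (6,5)
Step 12: enter (6,5), '.' pass, move right to (6,6)
Step 13: enter (6,6), '.' pass, move right to (6,7)
Step 14: enter (6,7), '.' pass, move right to (6,8)
Step 15: enter (6,8), '.' pass, move right to (6,9)
Step 16: enter (6,9), '@' teleport (6,9)->(0,5), also enter (0,5), move right to (0,6)
Step 17: enter (0,6), '.' pass, move right to (0,7)
Step 18: enter (0,7), '.' pass, move right to (0,8)
Step 19: enter (0,8), '.' pass, move right to (0,9)
Step 20: enter (0,9), '.' pass, move right to (0,10)
Step 21: at (0,10) — EXIT via right edge, pos 0

Answer: exits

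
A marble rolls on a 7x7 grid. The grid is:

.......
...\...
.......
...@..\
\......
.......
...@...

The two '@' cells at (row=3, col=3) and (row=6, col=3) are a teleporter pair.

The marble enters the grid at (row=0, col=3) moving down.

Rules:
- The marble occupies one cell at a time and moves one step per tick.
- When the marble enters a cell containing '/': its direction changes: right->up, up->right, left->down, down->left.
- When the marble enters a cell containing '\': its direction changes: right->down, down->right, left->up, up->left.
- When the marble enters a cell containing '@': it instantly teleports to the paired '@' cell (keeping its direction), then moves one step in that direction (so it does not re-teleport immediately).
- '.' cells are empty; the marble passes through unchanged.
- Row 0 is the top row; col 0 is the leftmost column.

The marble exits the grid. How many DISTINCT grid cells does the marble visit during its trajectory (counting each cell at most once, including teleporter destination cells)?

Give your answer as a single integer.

Step 1: enter (0,3), '.' pass, move down to (1,3)
Step 2: enter (1,3), '\' deflects down->right, move right to (1,4)
Step 3: enter (1,4), '.' pass, move right to (1,5)
Step 4: enter (1,5), '.' pass, move right to (1,6)
Step 5: enter (1,6), '.' pass, move right to (1,7)
Step 6: at (1,7) — EXIT via right edge, pos 1
Distinct cells visited: 5 (path length 5)

Answer: 5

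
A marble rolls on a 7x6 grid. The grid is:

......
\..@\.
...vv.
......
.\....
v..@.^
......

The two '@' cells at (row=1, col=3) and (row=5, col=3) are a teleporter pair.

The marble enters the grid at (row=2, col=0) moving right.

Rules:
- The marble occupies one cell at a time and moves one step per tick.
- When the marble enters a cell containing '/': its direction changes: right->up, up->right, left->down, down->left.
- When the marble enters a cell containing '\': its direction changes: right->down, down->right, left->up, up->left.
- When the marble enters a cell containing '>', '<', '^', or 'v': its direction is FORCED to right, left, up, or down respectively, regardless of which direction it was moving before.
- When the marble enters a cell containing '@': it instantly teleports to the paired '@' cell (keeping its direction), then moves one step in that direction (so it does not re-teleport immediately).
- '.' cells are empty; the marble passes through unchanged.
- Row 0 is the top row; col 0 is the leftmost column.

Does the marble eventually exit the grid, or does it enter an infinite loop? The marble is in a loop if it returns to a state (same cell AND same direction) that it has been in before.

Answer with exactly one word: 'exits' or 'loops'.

Answer: loops

Derivation:
Step 1: enter (2,0), '.' pass, move right to (2,1)
Step 2: enter (2,1), '.' pass, move right to (2,2)
Step 3: enter (2,2), '.' pass, move right to (2,3)
Step 4: enter (2,3), 'v' forces right->down, move down to (3,3)
Step 5: enter (3,3), '.' pass, move down to (4,3)
Step 6: enter (4,3), '.' pass, move down to (5,3)
Step 7: enter (5,3), '@' teleport (5,3)->(1,3), also enter (1,3), move down to (2,3)
Step 8: enter (2,3), 'v' forces down->down, move down to (3,3)
Step 9: at (3,3) dir=down — LOOP DETECTED (seen before)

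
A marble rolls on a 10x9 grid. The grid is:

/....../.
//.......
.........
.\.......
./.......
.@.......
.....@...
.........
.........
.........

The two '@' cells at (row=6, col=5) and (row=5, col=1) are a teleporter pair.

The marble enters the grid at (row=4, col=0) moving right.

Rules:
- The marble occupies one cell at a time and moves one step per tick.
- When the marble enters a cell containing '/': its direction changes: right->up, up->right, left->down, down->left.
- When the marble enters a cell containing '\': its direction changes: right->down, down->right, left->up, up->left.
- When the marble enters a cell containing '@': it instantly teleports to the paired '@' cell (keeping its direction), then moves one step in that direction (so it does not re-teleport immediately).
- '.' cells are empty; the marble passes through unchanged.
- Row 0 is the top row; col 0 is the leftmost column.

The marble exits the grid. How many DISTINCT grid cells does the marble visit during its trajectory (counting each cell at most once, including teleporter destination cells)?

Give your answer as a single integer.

Answer: 4

Derivation:
Step 1: enter (4,0), '.' pass, move right to (4,1)
Step 2: enter (4,1), '/' deflects right->up, move up to (3,1)
Step 3: enter (3,1), '\' deflects up->left, move left to (3,0)
Step 4: enter (3,0), '.' pass, move left to (3,-1)
Step 5: at (3,-1) — EXIT via left edge, pos 3
Distinct cells visited: 4 (path length 4)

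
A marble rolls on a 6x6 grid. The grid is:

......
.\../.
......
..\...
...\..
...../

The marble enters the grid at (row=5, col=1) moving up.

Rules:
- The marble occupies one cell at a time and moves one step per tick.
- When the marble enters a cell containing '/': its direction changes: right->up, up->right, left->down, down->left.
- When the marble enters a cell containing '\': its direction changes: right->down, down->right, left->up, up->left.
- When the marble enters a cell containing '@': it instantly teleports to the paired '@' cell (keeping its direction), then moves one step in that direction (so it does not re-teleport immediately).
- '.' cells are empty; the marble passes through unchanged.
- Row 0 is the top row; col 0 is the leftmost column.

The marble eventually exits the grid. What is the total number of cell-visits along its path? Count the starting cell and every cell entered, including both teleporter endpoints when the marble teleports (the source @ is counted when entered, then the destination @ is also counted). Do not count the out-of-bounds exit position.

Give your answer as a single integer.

Answer: 6

Derivation:
Step 1: enter (5,1), '.' pass, move up to (4,1)
Step 2: enter (4,1), '.' pass, move up to (3,1)
Step 3: enter (3,1), '.' pass, move up to (2,1)
Step 4: enter (2,1), '.' pass, move up to (1,1)
Step 5: enter (1,1), '\' deflects up->left, move left to (1,0)
Step 6: enter (1,0), '.' pass, move left to (1,-1)
Step 7: at (1,-1) — EXIT via left edge, pos 1
Path length (cell visits): 6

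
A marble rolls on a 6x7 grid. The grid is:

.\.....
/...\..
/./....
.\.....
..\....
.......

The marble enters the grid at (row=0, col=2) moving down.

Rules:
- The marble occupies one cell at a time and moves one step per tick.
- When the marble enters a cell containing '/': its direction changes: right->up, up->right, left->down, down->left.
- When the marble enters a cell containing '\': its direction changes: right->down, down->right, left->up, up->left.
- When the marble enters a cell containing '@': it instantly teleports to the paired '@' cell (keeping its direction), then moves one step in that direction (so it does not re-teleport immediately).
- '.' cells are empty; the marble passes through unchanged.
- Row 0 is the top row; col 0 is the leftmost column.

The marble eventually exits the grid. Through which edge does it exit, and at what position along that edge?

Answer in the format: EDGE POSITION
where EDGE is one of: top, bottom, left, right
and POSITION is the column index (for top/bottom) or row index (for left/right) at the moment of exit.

Answer: bottom 0

Derivation:
Step 1: enter (0,2), '.' pass, move down to (1,2)
Step 2: enter (1,2), '.' pass, move down to (2,2)
Step 3: enter (2,2), '/' deflects down->left, move left to (2,1)
Step 4: enter (2,1), '.' pass, move left to (2,0)
Step 5: enter (2,0), '/' deflects left->down, move down to (3,0)
Step 6: enter (3,0), '.' pass, move down to (4,0)
Step 7: enter (4,0), '.' pass, move down to (5,0)
Step 8: enter (5,0), '.' pass, move down to (6,0)
Step 9: at (6,0) — EXIT via bottom edge, pos 0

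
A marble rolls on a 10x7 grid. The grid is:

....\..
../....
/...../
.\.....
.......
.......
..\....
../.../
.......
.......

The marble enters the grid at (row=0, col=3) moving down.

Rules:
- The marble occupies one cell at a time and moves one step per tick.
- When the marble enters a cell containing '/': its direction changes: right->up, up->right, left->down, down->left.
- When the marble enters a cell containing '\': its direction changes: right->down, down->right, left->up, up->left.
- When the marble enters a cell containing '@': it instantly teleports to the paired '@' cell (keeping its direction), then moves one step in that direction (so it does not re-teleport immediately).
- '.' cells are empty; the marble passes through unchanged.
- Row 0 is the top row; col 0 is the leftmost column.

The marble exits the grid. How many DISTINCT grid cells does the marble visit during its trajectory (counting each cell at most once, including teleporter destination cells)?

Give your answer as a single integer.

Step 1: enter (0,3), '.' pass, move down to (1,3)
Step 2: enter (1,3), '.' pass, move down to (2,3)
Step 3: enter (2,3), '.' pass, move down to (3,3)
Step 4: enter (3,3), '.' pass, move down to (4,3)
Step 5: enter (4,3), '.' pass, move down to (5,3)
Step 6: enter (5,3), '.' pass, move down to (6,3)
Step 7: enter (6,3), '.' pass, move down to (7,3)
Step 8: enter (7,3), '.' pass, move down to (8,3)
Step 9: enter (8,3), '.' pass, move down to (9,3)
Step 10: enter (9,3), '.' pass, move down to (10,3)
Step 11: at (10,3) — EXIT via bottom edge, pos 3
Distinct cells visited: 10 (path length 10)

Answer: 10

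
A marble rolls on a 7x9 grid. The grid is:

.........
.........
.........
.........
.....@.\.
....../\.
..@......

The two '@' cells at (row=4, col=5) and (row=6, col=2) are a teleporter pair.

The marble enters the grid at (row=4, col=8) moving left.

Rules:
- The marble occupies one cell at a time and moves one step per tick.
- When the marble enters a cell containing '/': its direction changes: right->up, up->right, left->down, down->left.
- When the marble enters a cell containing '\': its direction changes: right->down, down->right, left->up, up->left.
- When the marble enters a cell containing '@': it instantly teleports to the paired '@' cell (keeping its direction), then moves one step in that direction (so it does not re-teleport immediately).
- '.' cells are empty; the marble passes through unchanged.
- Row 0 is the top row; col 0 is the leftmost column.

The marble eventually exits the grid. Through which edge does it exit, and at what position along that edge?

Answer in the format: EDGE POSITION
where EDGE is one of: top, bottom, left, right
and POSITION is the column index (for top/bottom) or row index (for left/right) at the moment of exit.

Answer: top 7

Derivation:
Step 1: enter (4,8), '.' pass, move left to (4,7)
Step 2: enter (4,7), '\' deflects left->up, move up to (3,7)
Step 3: enter (3,7), '.' pass, move up to (2,7)
Step 4: enter (2,7), '.' pass, move up to (1,7)
Step 5: enter (1,7), '.' pass, move up to (0,7)
Step 6: enter (0,7), '.' pass, move up to (-1,7)
Step 7: at (-1,7) — EXIT via top edge, pos 7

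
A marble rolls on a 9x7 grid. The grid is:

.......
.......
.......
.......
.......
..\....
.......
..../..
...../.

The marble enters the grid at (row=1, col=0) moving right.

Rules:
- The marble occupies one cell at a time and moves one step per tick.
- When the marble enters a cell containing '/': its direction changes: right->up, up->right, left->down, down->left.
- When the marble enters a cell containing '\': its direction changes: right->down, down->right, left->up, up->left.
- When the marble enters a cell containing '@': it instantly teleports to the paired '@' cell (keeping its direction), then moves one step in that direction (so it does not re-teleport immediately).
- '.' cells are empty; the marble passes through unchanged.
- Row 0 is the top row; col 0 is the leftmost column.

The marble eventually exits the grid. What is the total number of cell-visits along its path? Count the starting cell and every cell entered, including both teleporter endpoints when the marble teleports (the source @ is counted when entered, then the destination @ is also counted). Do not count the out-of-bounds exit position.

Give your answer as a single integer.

Answer: 7

Derivation:
Step 1: enter (1,0), '.' pass, move right to (1,1)
Step 2: enter (1,1), '.' pass, move right to (1,2)
Step 3: enter (1,2), '.' pass, move right to (1,3)
Step 4: enter (1,3), '.' pass, move right to (1,4)
Step 5: enter (1,4), '.' pass, move right to (1,5)
Step 6: enter (1,5), '.' pass, move right to (1,6)
Step 7: enter (1,6), '.' pass, move right to (1,7)
Step 8: at (1,7) — EXIT via right edge, pos 1
Path length (cell visits): 7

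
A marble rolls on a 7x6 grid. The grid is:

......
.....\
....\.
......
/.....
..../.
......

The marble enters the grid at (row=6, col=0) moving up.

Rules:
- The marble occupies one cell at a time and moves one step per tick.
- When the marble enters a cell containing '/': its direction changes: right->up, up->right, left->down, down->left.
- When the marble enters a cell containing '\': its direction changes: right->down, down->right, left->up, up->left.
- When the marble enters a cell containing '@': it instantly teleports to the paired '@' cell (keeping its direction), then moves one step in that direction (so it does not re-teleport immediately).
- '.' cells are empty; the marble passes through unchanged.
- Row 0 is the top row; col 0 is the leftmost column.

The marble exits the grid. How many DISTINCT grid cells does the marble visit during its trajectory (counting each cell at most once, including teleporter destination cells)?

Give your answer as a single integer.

Step 1: enter (6,0), '.' pass, move up to (5,0)
Step 2: enter (5,0), '.' pass, move up to (4,0)
Step 3: enter (4,0), '/' deflects up->right, move right to (4,1)
Step 4: enter (4,1), '.' pass, move right to (4,2)
Step 5: enter (4,2), '.' pass, move right to (4,3)
Step 6: enter (4,3), '.' pass, move right to (4,4)
Step 7: enter (4,4), '.' pass, move right to (4,5)
Step 8: enter (4,5), '.' pass, move right to (4,6)
Step 9: at (4,6) — EXIT via right edge, pos 4
Distinct cells visited: 8 (path length 8)

Answer: 8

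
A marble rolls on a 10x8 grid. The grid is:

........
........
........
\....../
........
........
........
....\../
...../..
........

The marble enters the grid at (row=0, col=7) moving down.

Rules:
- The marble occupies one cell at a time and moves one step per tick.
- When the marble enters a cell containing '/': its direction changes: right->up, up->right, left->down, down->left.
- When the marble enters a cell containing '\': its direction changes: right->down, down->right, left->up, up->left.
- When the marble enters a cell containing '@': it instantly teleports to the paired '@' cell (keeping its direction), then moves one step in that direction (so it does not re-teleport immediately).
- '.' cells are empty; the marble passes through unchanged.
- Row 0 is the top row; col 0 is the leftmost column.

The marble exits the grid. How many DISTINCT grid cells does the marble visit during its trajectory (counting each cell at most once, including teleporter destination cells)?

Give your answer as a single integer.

Answer: 14

Derivation:
Step 1: enter (0,7), '.' pass, move down to (1,7)
Step 2: enter (1,7), '.' pass, move down to (2,7)
Step 3: enter (2,7), '.' pass, move down to (3,7)
Step 4: enter (3,7), '/' deflects down->left, move left to (3,6)
Step 5: enter (3,6), '.' pass, move left to (3,5)
Step 6: enter (3,5), '.' pass, move left to (3,4)
Step 7: enter (3,4), '.' pass, move left to (3,3)
Step 8: enter (3,3), '.' pass, move left to (3,2)
Step 9: enter (3,2), '.' pass, move left to (3,1)
Step 10: enter (3,1), '.' pass, move left to (3,0)
Step 11: enter (3,0), '\' deflects left->up, move up to (2,0)
Step 12: enter (2,0), '.' pass, move up to (1,0)
Step 13: enter (1,0), '.' pass, move up to (0,0)
Step 14: enter (0,0), '.' pass, move up to (-1,0)
Step 15: at (-1,0) — EXIT via top edge, pos 0
Distinct cells visited: 14 (path length 14)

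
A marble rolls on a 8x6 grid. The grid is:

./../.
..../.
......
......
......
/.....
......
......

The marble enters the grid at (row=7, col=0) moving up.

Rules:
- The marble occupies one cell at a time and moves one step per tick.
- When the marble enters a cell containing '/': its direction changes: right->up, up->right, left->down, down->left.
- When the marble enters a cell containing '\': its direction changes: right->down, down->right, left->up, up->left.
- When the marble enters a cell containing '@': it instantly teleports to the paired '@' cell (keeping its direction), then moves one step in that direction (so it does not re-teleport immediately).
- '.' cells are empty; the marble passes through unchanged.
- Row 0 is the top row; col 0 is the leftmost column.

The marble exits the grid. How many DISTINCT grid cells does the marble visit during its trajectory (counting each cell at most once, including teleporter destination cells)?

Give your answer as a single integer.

Answer: 8

Derivation:
Step 1: enter (7,0), '.' pass, move up to (6,0)
Step 2: enter (6,0), '.' pass, move up to (5,0)
Step 3: enter (5,0), '/' deflects up->right, move right to (5,1)
Step 4: enter (5,1), '.' pass, move right to (5,2)
Step 5: enter (5,2), '.' pass, move right to (5,3)
Step 6: enter (5,3), '.' pass, move right to (5,4)
Step 7: enter (5,4), '.' pass, move right to (5,5)
Step 8: enter (5,5), '.' pass, move right to (5,6)
Step 9: at (5,6) — EXIT via right edge, pos 5
Distinct cells visited: 8 (path length 8)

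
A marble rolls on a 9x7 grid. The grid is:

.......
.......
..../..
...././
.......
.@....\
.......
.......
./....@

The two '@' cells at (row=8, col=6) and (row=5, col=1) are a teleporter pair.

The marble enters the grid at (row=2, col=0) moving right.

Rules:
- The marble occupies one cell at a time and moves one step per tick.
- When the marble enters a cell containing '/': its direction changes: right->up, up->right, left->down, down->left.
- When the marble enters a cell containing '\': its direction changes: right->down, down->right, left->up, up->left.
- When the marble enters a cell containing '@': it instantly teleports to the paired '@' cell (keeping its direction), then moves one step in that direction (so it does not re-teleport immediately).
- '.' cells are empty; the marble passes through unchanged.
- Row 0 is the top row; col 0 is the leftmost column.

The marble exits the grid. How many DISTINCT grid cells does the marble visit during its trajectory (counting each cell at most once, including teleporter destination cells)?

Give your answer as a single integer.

Answer: 7

Derivation:
Step 1: enter (2,0), '.' pass, move right to (2,1)
Step 2: enter (2,1), '.' pass, move right to (2,2)
Step 3: enter (2,2), '.' pass, move right to (2,3)
Step 4: enter (2,3), '.' pass, move right to (2,4)
Step 5: enter (2,4), '/' deflects right->up, move up to (1,4)
Step 6: enter (1,4), '.' pass, move up to (0,4)
Step 7: enter (0,4), '.' pass, move up to (-1,4)
Step 8: at (-1,4) — EXIT via top edge, pos 4
Distinct cells visited: 7 (path length 7)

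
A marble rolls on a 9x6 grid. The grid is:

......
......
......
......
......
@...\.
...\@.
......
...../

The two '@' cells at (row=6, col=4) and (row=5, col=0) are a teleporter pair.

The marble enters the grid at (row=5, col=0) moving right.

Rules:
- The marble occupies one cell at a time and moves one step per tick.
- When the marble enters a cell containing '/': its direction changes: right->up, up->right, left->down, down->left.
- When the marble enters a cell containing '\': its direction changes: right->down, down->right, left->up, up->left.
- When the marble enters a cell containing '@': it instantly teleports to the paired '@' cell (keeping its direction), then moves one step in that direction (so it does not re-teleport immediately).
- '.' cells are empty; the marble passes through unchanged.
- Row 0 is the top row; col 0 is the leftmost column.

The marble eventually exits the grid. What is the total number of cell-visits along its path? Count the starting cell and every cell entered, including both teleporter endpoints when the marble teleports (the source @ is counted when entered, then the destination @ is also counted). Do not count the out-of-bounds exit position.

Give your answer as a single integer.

Step 1: enter (5,0), '@' teleport (5,0)->(6,4), also enter (6,4), move right to (6,5)
Step 2: enter (6,5), '.' pass, move right to (6,6)
Step 3: at (6,6) — EXIT via right edge, pos 6
Path length (cell visits): 3

Answer: 3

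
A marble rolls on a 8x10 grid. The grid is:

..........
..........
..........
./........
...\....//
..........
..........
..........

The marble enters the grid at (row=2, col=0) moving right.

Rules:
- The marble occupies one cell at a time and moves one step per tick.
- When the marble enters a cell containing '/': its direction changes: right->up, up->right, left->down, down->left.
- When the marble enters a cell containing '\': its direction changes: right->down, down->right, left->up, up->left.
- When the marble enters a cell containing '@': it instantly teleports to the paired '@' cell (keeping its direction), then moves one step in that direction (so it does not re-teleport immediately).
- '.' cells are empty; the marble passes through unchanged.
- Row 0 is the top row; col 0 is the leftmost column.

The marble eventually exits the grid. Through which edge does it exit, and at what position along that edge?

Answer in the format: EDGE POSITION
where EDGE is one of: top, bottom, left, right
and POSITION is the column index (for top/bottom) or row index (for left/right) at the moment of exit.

Answer: right 2

Derivation:
Step 1: enter (2,0), '.' pass, move right to (2,1)
Step 2: enter (2,1), '.' pass, move right to (2,2)
Step 3: enter (2,2), '.' pass, move right to (2,3)
Step 4: enter (2,3), '.' pass, move right to (2,4)
Step 5: enter (2,4), '.' pass, move right to (2,5)
Step 6: enter (2,5), '.' pass, move right to (2,6)
Step 7: enter (2,6), '.' pass, move right to (2,7)
Step 8: enter (2,7), '.' pass, move right to (2,8)
Step 9: enter (2,8), '.' pass, move right to (2,9)
Step 10: enter (2,9), '.' pass, move right to (2,10)
Step 11: at (2,10) — EXIT via right edge, pos 2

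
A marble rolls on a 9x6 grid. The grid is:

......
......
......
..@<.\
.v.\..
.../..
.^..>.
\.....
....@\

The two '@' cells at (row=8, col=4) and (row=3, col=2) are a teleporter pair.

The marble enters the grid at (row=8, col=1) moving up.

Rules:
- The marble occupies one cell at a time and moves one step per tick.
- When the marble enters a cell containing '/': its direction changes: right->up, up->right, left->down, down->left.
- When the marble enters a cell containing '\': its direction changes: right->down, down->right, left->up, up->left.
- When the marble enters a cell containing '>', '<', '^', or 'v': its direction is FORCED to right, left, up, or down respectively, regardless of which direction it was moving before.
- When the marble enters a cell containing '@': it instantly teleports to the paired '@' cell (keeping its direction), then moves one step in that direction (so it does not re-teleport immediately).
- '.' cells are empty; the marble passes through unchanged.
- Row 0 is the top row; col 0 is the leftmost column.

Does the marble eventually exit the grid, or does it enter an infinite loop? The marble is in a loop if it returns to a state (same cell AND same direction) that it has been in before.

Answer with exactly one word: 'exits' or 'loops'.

Step 1: enter (8,1), '.' pass, move up to (7,1)
Step 2: enter (7,1), '.' pass, move up to (6,1)
Step 3: enter (6,1), '^' forces up->up, move up to (5,1)
Step 4: enter (5,1), '.' pass, move up to (4,1)
Step 5: enter (4,1), 'v' forces up->down, move down to (5,1)
Step 6: enter (5,1), '.' pass, move down to (6,1)
Step 7: enter (6,1), '^' forces down->up, move up to (5,1)
Step 8: at (5,1) dir=up — LOOP DETECTED (seen before)

Answer: loops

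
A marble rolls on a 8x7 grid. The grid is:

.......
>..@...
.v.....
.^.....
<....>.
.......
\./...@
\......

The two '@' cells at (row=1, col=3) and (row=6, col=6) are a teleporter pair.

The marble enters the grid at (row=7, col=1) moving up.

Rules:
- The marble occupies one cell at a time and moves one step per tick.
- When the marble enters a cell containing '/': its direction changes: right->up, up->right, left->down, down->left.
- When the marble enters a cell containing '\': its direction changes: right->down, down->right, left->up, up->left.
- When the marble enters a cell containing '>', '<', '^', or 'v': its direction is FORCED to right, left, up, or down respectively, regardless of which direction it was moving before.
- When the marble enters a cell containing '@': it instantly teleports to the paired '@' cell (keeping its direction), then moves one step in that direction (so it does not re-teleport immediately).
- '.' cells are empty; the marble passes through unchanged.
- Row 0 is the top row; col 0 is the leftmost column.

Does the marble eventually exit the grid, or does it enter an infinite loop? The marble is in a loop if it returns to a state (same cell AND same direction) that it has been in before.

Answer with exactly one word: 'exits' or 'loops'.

Answer: loops

Derivation:
Step 1: enter (7,1), '.' pass, move up to (6,1)
Step 2: enter (6,1), '.' pass, move up to (5,1)
Step 3: enter (5,1), '.' pass, move up to (4,1)
Step 4: enter (4,1), '.' pass, move up to (3,1)
Step 5: enter (3,1), '^' forces up->up, move up to (2,1)
Step 6: enter (2,1), 'v' forces up->down, move down to (3,1)
Step 7: enter (3,1), '^' forces down->up, move up to (2,1)
Step 8: at (2,1) dir=up — LOOP DETECTED (seen before)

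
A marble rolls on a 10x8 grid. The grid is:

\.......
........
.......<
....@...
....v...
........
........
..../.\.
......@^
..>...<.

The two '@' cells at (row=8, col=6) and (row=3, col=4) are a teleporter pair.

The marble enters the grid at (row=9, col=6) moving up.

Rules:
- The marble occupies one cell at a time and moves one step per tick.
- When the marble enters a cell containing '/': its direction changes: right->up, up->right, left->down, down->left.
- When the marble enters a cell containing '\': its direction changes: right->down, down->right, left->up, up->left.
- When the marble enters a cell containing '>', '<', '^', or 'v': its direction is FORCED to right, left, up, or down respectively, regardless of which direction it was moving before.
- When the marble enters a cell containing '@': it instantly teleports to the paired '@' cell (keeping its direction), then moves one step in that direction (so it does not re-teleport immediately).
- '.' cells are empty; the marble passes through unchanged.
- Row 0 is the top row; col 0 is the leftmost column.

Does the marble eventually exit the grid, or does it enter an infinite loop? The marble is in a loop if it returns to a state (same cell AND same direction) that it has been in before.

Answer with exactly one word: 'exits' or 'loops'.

Step 1: enter (9,6), '<' forces up->left, move left to (9,5)
Step 2: enter (9,5), '.' pass, move left to (9,4)
Step 3: enter (9,4), '.' pass, move left to (9,3)
Step 4: enter (9,3), '.' pass, move left to (9,2)
Step 5: enter (9,2), '>' forces left->right, move right to (9,3)
Step 6: enter (9,3), '.' pass, move right to (9,4)
Step 7: enter (9,4), '.' pass, move right to (9,5)
Step 8: enter (9,5), '.' pass, move right to (9,6)
Step 9: enter (9,6), '<' forces right->left, move left to (9,5)
Step 10: at (9,5) dir=left — LOOP DETECTED (seen before)

Answer: loops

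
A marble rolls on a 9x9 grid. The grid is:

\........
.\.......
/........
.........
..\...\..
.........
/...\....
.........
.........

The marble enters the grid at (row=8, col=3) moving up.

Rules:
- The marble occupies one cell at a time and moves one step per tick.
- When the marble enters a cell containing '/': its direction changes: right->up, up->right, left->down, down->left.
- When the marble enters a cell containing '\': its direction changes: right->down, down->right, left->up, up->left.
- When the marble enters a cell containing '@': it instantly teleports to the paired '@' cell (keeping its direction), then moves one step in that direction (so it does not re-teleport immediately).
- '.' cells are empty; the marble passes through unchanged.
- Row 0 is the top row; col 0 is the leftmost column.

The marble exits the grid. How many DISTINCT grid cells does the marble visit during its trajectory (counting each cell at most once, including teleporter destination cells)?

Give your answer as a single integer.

Answer: 9

Derivation:
Step 1: enter (8,3), '.' pass, move up to (7,3)
Step 2: enter (7,3), '.' pass, move up to (6,3)
Step 3: enter (6,3), '.' pass, move up to (5,3)
Step 4: enter (5,3), '.' pass, move up to (4,3)
Step 5: enter (4,3), '.' pass, move up to (3,3)
Step 6: enter (3,3), '.' pass, move up to (2,3)
Step 7: enter (2,3), '.' pass, move up to (1,3)
Step 8: enter (1,3), '.' pass, move up to (0,3)
Step 9: enter (0,3), '.' pass, move up to (-1,3)
Step 10: at (-1,3) — EXIT via top edge, pos 3
Distinct cells visited: 9 (path length 9)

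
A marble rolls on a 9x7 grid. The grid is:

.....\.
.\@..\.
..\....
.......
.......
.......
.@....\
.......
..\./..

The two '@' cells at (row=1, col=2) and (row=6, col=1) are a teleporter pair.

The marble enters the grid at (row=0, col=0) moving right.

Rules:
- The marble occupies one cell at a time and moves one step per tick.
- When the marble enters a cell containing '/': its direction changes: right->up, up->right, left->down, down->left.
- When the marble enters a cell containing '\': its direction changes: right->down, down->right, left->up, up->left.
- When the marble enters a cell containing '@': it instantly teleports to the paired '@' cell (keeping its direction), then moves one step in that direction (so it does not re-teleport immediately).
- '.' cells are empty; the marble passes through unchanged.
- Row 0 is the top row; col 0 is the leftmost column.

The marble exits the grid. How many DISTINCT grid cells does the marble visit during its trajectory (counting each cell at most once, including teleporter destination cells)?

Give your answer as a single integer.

Step 1: enter (0,0), '.' pass, move right to (0,1)
Step 2: enter (0,1), '.' pass, move right to (0,2)
Step 3: enter (0,2), '.' pass, move right to (0,3)
Step 4: enter (0,3), '.' pass, move right to (0,4)
Step 5: enter (0,4), '.' pass, move right to (0,5)
Step 6: enter (0,5), '\' deflects right->down, move down to (1,5)
Step 7: enter (1,5), '\' deflects down->right, move right to (1,6)
Step 8: enter (1,6), '.' pass, move right to (1,7)
Step 9: at (1,7) — EXIT via right edge, pos 1
Distinct cells visited: 8 (path length 8)

Answer: 8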